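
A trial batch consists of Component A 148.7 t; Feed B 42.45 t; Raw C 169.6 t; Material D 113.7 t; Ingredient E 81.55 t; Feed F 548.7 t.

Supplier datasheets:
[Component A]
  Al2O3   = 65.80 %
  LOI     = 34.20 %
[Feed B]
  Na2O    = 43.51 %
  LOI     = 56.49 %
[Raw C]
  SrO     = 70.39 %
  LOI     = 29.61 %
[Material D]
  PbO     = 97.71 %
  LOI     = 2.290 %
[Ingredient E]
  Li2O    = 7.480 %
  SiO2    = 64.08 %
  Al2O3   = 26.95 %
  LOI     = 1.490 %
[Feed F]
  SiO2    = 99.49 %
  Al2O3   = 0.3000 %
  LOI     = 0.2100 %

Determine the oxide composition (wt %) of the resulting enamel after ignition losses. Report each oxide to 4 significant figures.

Each numeric step maintains full float precision throughout. In-progress results are displayed rounded off to 4 significant figures on the page. Exactly one rounding lands on each reported figure. The derived quantities, which include LOI, yield, glass mass, totals, the six compositions, are carried in full float precision, precisely as stated by problem or answer, from the weighed amounts at 974.7 t of glass.
Oxide-by-oxide delivered mass:
  Li2O: 81.55·0.07480 = 6.100 t
  PbO: 113.7·0.9771 = 111.1 t
  SiO2: 81.55·0.6408 + 548.7·0.9949 = 598.2 t
  SrO: 169.6·0.7039 = 119.4 t
  Al2O3: 148.7·0.6580 + 81.55·0.2695 + 548.7·0.003000 = 121.5 t
  Na2O: 42.45·0.4351 = 18.47 t
LOI: 148.7·0.3420 + 42.45·0.5649 + 169.6·0.2961 + 113.7·0.02290 + 81.55·0.01490 + 548.7·0.002100 = 130.0 t
Resulting glass, batch − LOI: 1105 − 130.0 = 974.7 t (= Σ oxide masses)
each wt % is 100 × oxide ÷ glass

Glass mass = 974.7 t (batch 1105 − LOI 130.0).
Composition: Li2O 0.6258%, PbO 11.40%, SiO2 61.37%, SrO 12.25%, Al2O3 12.46%, Na2O 1.895%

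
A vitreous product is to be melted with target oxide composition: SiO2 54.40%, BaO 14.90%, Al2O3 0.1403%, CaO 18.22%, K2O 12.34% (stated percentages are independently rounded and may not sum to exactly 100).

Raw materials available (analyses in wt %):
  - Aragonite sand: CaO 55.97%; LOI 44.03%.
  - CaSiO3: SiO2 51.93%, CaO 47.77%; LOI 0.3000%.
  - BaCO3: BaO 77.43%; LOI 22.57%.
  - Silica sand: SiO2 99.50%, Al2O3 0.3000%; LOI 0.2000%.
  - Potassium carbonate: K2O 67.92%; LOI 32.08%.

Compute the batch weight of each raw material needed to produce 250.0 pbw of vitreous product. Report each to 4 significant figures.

Batch per 250.0 pbw vitreous product:
  Aragonite sand: 49.06 pbw
  CaSiO3: 37.87 pbw
  BaCO3: 48.11 pbw
  Silica sand: 116.9 pbw
  Potassium carbonate: 45.42 pbw
Total batch = 297.4 pbw; LOI loss = 47.38 pbw; yield = 84.07%

Values along the way are printed rounded off to 4 significant digits alongside each step. The working math maintains full precision through the solve — a single rounding finalizes each reported figure. All derived quantities (ignition loss, five oxide percentages, glass mass, the totals, the yield) are computed in exact precision using the weight values per 250.0 pbw of glass, as given in the question or the answer.
The oxide mass targets at 250.0 pbw vitreous product:
  SiO2: 54.40% × 250.0 = 136.0 pbw
  BaO: 14.90% × 250.0 = 37.25 pbw
  Al2O3: 0.1403% × 250.0 = 0.3508 pbw
  CaO: 18.22% × 250.0 = 45.55 pbw
  K2O: 12.34% × 250.0 = 30.85 pbw
Oxide-by-oxide audit per the reported batch figures, relative to the basis at hand (each sum matches its target mass given rounding of the digits):
  SiO2: 37.87·0.5193 + 116.9·0.9950 = 136.0 pbw (target 136.0 pbw)
  BaO: 48.11·0.7743 = 37.25 pbw (target 37.25 pbw)
  Al2O3: 116.9·0.003000 = 0.3507 pbw (target 0.3508 pbw)
  CaO: 49.06·0.5597 + 37.87·0.4777 = 45.55 pbw (target 45.55 pbw)
  K2O: 45.42·0.6792 = 30.85 pbw (target 30.85 pbw)
Consistency of the glass mass: net batch after ignition = 250.0 pbw (the Σ of target masses is 250.0 pbw; versus the stated basis of 250.0 pbw — rounding explains the deltas).
Summing the batch: Σ batch = 297.4 pbw; loss to ignition Σ batch·LOI = 47.38 pbw; yield = glass ÷ total batch = 84.07%.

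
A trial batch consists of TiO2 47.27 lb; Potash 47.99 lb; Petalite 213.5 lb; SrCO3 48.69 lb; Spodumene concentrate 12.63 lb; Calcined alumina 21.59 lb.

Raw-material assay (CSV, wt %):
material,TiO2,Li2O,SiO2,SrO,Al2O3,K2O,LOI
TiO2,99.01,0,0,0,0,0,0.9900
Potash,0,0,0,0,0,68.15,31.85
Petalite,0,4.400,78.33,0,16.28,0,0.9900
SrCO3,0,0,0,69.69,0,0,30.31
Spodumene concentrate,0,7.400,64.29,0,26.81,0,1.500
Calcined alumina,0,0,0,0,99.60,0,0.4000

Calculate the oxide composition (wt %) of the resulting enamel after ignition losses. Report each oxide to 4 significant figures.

Glass mass = 358.8 lb (batch 391.7 − LOI 32.90).
Composition: TiO2 13.05%, Li2O 2.879%, SiO2 48.88%, SrO 9.458%, Al2O3 16.63%, K2O 9.116%

Working values are rounded to 4 significant digits as shown; the working math keeps full precision throughout — every reported number undergoes a single rounding. The derived quantities, including yield, net glass mass, totals, the six compositions, ignition loss, are re-derived starting from the weights at 358.8 lb of glass at full float precision, exactly as printed in the question or the answer.
Oxide masses out of the charge:
  TiO2: 47.27·0.9901 = 46.80 lb
  Li2O: 213.5·0.04400 + 12.63·0.07400 = 10.33 lb
  SiO2: 213.5·0.7833 + 12.63·0.6429 = 175.4 lb
  SrO: 48.69·0.6969 = 33.93 lb
  Al2O3: 213.5·0.1628 + 12.63·0.2681 + 21.59·0.9960 = 59.65 lb
  K2O: 47.99·0.6815 = 32.71 lb
LOI: 47.27·0.009900 + 47.99·0.3185 + 213.5·0.009900 + 48.69·0.3031 + 12.63·0.01500 + 21.59·0.004000 = 32.90 lb
The glass mass, total less LOI, = 391.7 − 32.90 = 358.8 lb (equal to the oxide-mass sum)
each wt % is 100 × oxide ÷ glass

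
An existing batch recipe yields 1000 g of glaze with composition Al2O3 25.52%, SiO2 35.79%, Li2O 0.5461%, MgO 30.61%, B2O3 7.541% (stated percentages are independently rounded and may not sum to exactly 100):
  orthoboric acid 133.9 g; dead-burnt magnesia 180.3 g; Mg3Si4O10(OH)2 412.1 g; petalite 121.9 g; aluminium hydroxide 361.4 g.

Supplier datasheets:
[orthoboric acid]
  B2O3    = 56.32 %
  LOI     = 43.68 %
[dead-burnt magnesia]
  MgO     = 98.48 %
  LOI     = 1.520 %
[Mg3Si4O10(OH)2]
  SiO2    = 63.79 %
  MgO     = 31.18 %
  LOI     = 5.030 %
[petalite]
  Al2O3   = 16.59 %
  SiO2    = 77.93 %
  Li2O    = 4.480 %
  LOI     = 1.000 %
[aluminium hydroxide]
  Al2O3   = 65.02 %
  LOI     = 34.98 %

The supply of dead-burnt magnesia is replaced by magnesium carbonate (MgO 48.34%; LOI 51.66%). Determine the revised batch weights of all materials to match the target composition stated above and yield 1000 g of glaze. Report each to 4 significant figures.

All internal work holds full float precision all the way through. Values along the way are printed (rounded to 4 significant digits) within the worked lines — each reported value receives exactly one rounding — derived quantities (the totals, yield, LOI, net glass mass, the five compositions) are carried in full precision starting from the weights at 1000 g of glass, as set out in either problem or answer.
Per-oxide target masses for 1000 g glaze:
  Al2O3: 25.52% × 1000 = 255.2 g
  SiO2: 35.79% × 1000 = 357.9 g
  Li2O: 0.5461% × 1000 = 5.461 g
  MgO: 30.61% × 1000 = 306.1 g
  B2O3: 7.541% × 1000 = 75.41 g
Sums-versus-targets review on the weights just shown, against the basis in use (every target is met by its sum exact up to rounding of places):
  Al2O3: 121.9·0.1659 + 361.4·0.6502 = 255.2 g (target 255.2 g)
  SiO2: 412.1·0.6379 + 121.9·0.7793 = 357.9 g (target 357.9 g)
  Li2O: 121.9·0.04480 = 5.461 g (target 5.461 g)
  MgO: 367.4·0.4834 + 412.1·0.3118 = 306.1 g (target 306.1 g)
  B2O3: 133.9·0.5632 = 75.41 g (target 75.41 g)
Glass-mass closure: batch Σ − ignition loss = 1000 g (targets for the oxides total 1000 g; basis as stated: 1000 g — any gap is answer rounding).
Whole-batch sum: Σ batch = 1397 g; ignition loss, Σ(batch × LOI) = 396.7 g; glass ÷ batch gives a yield of 71.60%.

Revised batch per 1000 g glaze:
  orthoboric acid: 133.9 g
  magnesium carbonate: 367.4 g
  Mg3Si4O10(OH)2: 412.1 g
  petalite: 121.9 g
  aluminium hydroxide: 361.4 g
Total batch = 1397 g; LOI loss = 396.7 g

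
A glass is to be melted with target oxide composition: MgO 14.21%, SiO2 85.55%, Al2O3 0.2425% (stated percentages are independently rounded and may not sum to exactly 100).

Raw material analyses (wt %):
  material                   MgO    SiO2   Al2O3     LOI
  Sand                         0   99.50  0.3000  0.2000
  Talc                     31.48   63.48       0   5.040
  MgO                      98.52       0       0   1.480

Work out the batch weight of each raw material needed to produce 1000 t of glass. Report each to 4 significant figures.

Every computation runs at full precision in every operation; mid-chain values are shown (rounded to 4 significant digits) when written out; every reported number undergoes a single rounding. The derived quantities (yield, LOI, totals, glass mass, three oxide percentages) are rebuilt from the weighed amounts on 1000 t of glass in full float precision as written in question or answer.
The oxide mass targets at 1000 t glass:
  MgO: 14.21% × 1000 = 142.1 t
  SiO2: 85.55% × 1000 = 855.5 t
  Al2O3: 0.2425% × 1000 = 2.425 t
Oxide-by-oxide audit from the weights as reported, on the stated basis (delivered sums recover each target inside rounding margins):
  MgO: 80.67·0.3148 + 118.5·0.9852 = 142.1 t (target 142.1 t)
  SiO2: 808.3·0.9950 + 80.67·0.6348 = 855.5 t (target 855.5 t)
  Al2O3: 808.3·0.003000 = 2.425 t (target 2.425 t)
Glass-mass closure: whole batch net of LOI = 1000 t (per-oxide target masses sum to 1000 t; against the stated basis, 1000 t — deltas are rounding alone).
Total batch = Σ batch = 1007 t; ignition loss, Σ(batch × LOI) = 7.436 t; glass ÷ batch gives a yield of 99.26%.

Batch per 1000 t glass:
  Sand: 808.3 t
  Talc: 80.67 t
  MgO: 118.5 t
Total batch = 1007 t; LOI loss = 7.436 t; yield = 99.26%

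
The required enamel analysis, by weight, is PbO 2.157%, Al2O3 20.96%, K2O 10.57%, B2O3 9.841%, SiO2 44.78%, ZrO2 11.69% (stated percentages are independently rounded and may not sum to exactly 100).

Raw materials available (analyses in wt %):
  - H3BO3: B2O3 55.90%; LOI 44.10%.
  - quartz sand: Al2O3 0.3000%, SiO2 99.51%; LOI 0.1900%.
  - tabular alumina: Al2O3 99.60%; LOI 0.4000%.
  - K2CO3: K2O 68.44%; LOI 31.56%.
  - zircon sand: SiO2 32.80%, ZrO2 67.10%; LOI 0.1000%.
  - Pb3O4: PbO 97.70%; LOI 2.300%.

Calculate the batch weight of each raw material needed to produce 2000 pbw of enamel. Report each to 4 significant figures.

Mid-chain values appear rounded to 4 significant digits — each numeric step holds exact precision through the solve — a single rounding finalizes every reported figure. Derived quantities, including the six compositions, the yield, ignition loss, totals, glass mass, are computed starting from the weights for 2000 pbw of glass in full precision as given in the problem or answer text.
Target masses of each oxide per 2000 pbw enamel:
  PbO: 2.157% × 2000 = 43.14 pbw
  Al2O3: 20.96% × 2000 = 419.2 pbw
  K2O: 10.57% × 2000 = 211.4 pbw
  B2O3: 9.841% × 2000 = 196.8 pbw
  SiO2: 44.78% × 2000 = 895.6 pbw
  ZrO2: 11.69% × 2000 = 233.8 pbw
Mass-balance tally per oxide from the weights as reported, at the basis given (sum by sum, the targets are met once rounding is allowed for):
  PbO: 44.16·0.9770 = 43.14 pbw (target 43.14 pbw)
  Al2O3: 785.2·0.003000 + 418.5·0.9960 = 419.2 pbw (target 419.2 pbw)
  K2O: 308.9·0.6844 = 211.4 pbw (target 211.4 pbw)
  B2O3: 352.1·0.5590 = 196.8 pbw (target 196.8 pbw)
  SiO2: 785.2·0.9951 + 348.4·0.3280 = 895.6 pbw (target 895.6 pbw)
  ZrO2: 348.4·0.6710 = 233.8 pbw (target 233.8 pbw)
Glass-mass bookkeeping: total charge less LOI = 2000 pbw (the targets, summed, come to 2000 pbw; against the stated basis, 2000 pbw — rounding explains the deltas).
Total batch = Σ batch = 2257 pbw; Σ batch·LOI gives LOI loss = 257.3 pbw; the yield ratio, glass ÷ batch: 88.60%.

Batch per 2000 pbw enamel:
  H3BO3: 352.1 pbw
  quartz sand: 785.2 pbw
  tabular alumina: 418.5 pbw
  K2CO3: 308.9 pbw
  zircon sand: 348.4 pbw
  Pb3O4: 44.16 pbw
Total batch = 2257 pbw; LOI loss = 257.3 pbw; yield = 88.60%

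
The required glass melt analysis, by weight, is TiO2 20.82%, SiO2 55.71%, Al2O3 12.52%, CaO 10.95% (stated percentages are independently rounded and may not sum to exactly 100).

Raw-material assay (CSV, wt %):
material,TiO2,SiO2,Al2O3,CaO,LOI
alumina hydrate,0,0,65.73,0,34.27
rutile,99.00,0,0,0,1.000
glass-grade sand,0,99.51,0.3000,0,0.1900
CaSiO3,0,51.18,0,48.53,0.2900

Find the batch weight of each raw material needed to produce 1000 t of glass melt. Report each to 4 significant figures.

Batch per 1000 t glass melt:
  alumina hydrate: 188.5 t
  rutile: 210.3 t
  glass-grade sand: 443.8 t
  CaSiO3: 225.6 t
Total batch = 1068 t; LOI loss = 68.20 t; yield = 93.62%

Working values are printed (rounded to four significant digits) in the printout; each numeric step runs at exact precision from first step to last; every reported figure takes a single rounding. All derived quantities are rebuilt using the weight values for 1000 t of glass at full float precision (ignition loss, the totals, the four compositions, the yield, glass mass), precisely as stated by problem or answer.
Oxide-by-oxide targets in 1000 t glass melt:
  TiO2: 20.82% × 1000 = 208.2 t
  SiO2: 55.71% × 1000 = 557.1 t
  Al2O3: 12.52% × 1000 = 125.2 t
  CaO: 10.95% × 1000 = 109.5 t
Verifying the oxide balance using the reported weights, against the basis in use (each sum matches its target mass given rounding of the digits):
  TiO2: 210.3·0.9900 = 208.2 t (target 208.2 t)
  SiO2: 443.8·0.9951 + 225.6·0.5118 = 557.1 t (target 557.1 t)
  Al2O3: 188.5·0.6573 + 443.8·0.003000 = 125.2 t (target 125.2 t)
  CaO: 225.6·0.4853 = 109.5 t (target 109.5 t)
Glass-mass sanity pass: whole batch net of LOI = 1000 t (the Σ of target masses is 1000 t; versus the stated basis of 1000 t — deltas are rounding alone).
Total batch = Σ batch = 1068 t; the LOI term Σ batch·LOI equals 68.20 t; yield, glass over the total, = 93.62%.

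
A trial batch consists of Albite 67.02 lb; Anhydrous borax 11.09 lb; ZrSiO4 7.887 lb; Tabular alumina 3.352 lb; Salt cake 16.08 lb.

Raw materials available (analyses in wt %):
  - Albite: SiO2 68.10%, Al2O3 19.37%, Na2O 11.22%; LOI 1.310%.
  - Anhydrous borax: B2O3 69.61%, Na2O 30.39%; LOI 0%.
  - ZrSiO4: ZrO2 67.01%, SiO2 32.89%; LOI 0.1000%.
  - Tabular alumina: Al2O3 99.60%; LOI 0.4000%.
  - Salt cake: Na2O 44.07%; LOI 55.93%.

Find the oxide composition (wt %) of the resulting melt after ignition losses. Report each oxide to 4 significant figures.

Glass mass = 95.54 lb (batch 105.4 − LOI 9.893).
Composition: ZrO2 5.532%, B2O3 8.080%, SiO2 50.49%, Al2O3 17.08%, Na2O 18.82%

The working math keeps exact precision at each step; the intermediate values are printed with 4-significant-digit rounding in the working. A single rounding completes every reported number — the derived quantities, which include yield, totals, the five compositions, net glass mass, LOI, are carried in full precision, as given in the problem or the answer, starting from the weights for 95.54 lb of glass.
Delivered oxide masses:
  ZrO2: 7.887·0.6701 = 5.285 lb
  B2O3: 11.09·0.6961 = 7.720 lb
  SiO2: 67.02·0.6810 + 7.887·0.3289 = 48.23 lb
  Al2O3: 67.02·0.1937 + 3.352·0.9960 = 16.32 lb
  Na2O: 67.02·0.1122 + 11.09·0.3039 + 16.08·0.4407 = 17.98 lb
LOI: 67.02·0.01310 + 7.887·0.001000 + 3.352·0.004000 + 16.08·0.5593 = 9.893 lb
Glass mass = batch − LOI = 105.4 − 9.893 = 95.54 lb (matching Σ of the oxides)
oxide / glass × 100 gives the wt %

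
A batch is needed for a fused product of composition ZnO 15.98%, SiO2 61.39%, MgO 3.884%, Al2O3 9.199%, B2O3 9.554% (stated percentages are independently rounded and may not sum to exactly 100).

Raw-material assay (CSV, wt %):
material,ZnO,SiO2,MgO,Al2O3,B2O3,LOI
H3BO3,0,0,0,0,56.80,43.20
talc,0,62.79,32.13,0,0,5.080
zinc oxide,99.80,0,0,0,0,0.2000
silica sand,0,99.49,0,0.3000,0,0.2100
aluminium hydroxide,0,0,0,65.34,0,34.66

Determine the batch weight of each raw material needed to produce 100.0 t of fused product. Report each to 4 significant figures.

In-progress results appear, with 4-significant-figure rounding, alongside each step; the working math carries exact precision at every stage. Each reported figure takes just one rounding. All derived quantities, including glass mass, ignition loss, totals, the five compositions, the yield, are rebuilt starting from the weights for 100.0 t of glass in full float precision as given in the problem or answer text.
Target oxide masses per 100.0 t fused product:
  ZnO: 15.98% × 100.0 = 15.98 t
  SiO2: 61.39% × 100.0 = 61.39 t
  MgO: 3.884% × 100.0 = 3.884 t
  Al2O3: 9.199% × 100.0 = 9.199 t
  B2O3: 9.554% × 100.0 = 9.554 t
Sums-versus-targets review on the weights just shown, versus the basis set out (sums match the target masses exact up to rounding of places):
  ZnO: 16.01·0.9980 = 15.98 t (target 15.98 t)
  SiO2: 12.09·0.6279 + 54.08·0.9949 = 61.40 t (target 61.39 t)
  MgO: 12.09·0.3213 = 3.885 t (target 3.884 t)
  Al2O3: 54.08·0.003000 + 13.83·0.6534 = 9.199 t (target 9.199 t)
  B2O3: 16.82·0.5680 = 9.554 t (target 9.554 t)
Auditing the glass mass value: the batch minus its LOI: 100.0 t (summing oxide targets gives 100.0 t; against the stated basis, 100.0 t — deltas are rounding alone).
Batch grand total — Σ batch = 112.8 t; loss to ignition Σ batch·LOI = 12.82 t; yield: glass divided by total = 88.64%.

Batch per 100.0 t fused product:
  H3BO3: 16.82 t
  talc: 12.09 t
  zinc oxide: 16.01 t
  silica sand: 54.08 t
  aluminium hydroxide: 13.83 t
Total batch = 112.8 t; LOI loss = 12.82 t; yield = 88.64%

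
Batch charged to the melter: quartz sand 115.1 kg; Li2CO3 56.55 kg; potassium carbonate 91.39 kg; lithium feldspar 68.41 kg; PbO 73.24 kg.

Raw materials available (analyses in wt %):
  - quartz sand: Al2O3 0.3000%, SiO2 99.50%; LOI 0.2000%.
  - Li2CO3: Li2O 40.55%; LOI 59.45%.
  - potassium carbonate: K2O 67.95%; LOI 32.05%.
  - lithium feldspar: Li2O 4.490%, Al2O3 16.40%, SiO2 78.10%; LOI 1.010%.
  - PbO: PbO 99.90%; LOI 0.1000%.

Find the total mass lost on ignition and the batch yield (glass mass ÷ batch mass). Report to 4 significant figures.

Full precision is kept at every stage. The intermediate values are shown (rounded to 4 significant digits) as written; a single rounding yields each reported value — the derived quantities, which include LOI, the yield, glass mass, totals, the five compositions, are carried in full precision, as set out in the problem or answer text, from the batch weights per 340.8 kg of glass.
Each material's LOI contribution:
  quartz sand: 115.1 × 0.002000 = 0.2302 kg
  Li2CO3: 56.55 × 0.5945 = 33.62 kg
  potassium carbonate: 91.39 × 0.3205 = 29.29 kg
  lithium feldspar: 68.41 × 0.01010 = 0.6909 kg
  PbO: 73.24 × 0.001000 = 0.07324 kg
Total LOI = 63.90 kg
Glass = batch − LOI = 404.7 − 63.90 = 340.8 kg

LOI loss = 63.90 kg; glass = 340.8 kg; yield = 84.21%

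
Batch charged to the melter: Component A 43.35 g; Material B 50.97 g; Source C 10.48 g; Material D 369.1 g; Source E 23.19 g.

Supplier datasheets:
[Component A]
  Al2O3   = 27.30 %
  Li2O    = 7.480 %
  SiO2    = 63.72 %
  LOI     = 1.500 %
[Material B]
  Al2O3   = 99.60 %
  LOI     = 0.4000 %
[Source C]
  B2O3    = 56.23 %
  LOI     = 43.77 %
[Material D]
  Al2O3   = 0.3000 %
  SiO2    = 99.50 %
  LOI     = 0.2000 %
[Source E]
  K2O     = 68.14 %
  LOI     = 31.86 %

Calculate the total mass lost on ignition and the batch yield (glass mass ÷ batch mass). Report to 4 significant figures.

Working values appear with 4-significant-figure rounding at each printed step; full precision is carried all the way through. Every reported value takes a single rounding — derived quantities (LOI, the five compositions, the yield, glass mass, the totals) are computed from the batch weights on 483.5 g of glass in exact precision, exactly as shown in the problem or the answer.
Ignition loss by material:
  Component A: 43.35 × 0.01500 = 0.6502 g
  Material B: 50.97 × 0.004000 = 0.2039 g
  Source C: 10.48 × 0.4377 = 4.587 g
  Material D: 369.1 × 0.002000 = 0.7382 g
  Source E: 23.19 × 0.3186 = 7.388 g
Total LOI = 13.57 g
Glass = batch − LOI = 497.1 − 13.57 = 483.5 g

LOI loss = 13.57 g; glass = 483.5 g; yield = 97.27%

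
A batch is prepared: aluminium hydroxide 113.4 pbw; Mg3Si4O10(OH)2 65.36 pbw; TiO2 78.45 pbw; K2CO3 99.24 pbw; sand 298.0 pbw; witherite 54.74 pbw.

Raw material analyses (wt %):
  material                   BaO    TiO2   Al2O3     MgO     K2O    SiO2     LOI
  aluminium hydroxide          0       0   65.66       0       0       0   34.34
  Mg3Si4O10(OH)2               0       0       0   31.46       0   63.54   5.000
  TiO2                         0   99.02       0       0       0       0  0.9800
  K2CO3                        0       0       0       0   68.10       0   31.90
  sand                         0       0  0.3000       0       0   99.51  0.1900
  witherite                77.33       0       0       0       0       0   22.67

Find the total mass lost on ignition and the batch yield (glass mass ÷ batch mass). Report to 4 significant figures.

LOI loss = 87.61 pbw; glass = 621.6 pbw; yield = 87.65%

Values along the way are printed, rounded to four significant figures, when written out — the working math runs at full precision through every step — each reported value is rounded only once; all derived quantities are re-derived at exact precision (net glass mass, the totals, ignition loss, the six compositions, the yield) starting from the weights on 621.6 pbw of glass as given in problem or answer.
Each material's LOI contribution:
  aluminium hydroxide: 113.4 × 0.3434 = 38.94 pbw
  Mg3Si4O10(OH)2: 65.36 × 0.05000 = 3.268 pbw
  TiO2: 78.45 × 0.009800 = 0.7688 pbw
  K2CO3: 99.24 × 0.3190 = 31.66 pbw
  sand: 298.0 × 0.001900 = 0.5662 pbw
  witherite: 54.74 × 0.2267 = 12.41 pbw
Total LOI = 87.61 pbw
Glass = batch − LOI = 709.2 − 87.61 = 621.6 pbw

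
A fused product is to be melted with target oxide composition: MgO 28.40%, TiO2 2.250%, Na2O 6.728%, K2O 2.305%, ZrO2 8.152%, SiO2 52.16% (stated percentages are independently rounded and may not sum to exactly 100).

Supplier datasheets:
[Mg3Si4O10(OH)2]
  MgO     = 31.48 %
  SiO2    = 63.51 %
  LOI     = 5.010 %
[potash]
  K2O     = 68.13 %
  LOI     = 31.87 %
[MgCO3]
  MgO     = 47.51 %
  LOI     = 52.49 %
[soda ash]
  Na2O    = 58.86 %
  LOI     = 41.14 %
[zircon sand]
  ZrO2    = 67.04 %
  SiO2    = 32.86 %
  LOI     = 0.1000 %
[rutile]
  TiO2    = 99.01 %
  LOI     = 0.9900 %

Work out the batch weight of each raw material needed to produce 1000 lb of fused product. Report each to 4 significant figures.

Batch per 1000 lb fused product:
  Mg3Si4O10(OH)2: 758.4 lb
  potash: 33.83 lb
  MgCO3: 95.27 lb
  soda ash: 114.3 lb
  zircon sand: 121.6 lb
  rutile: 22.72 lb
Total batch = 1146 lb; LOI loss = 146.2 lb; yield = 87.25%

Each numeric step holds full float precision at each step — mid-chain values are printed rounded to four significant figures within the worked lines; exactly one rounding is applied to each reported value. All derived quantities, which include six oxide percentages, yield, LOI, totals, net glass mass, are rebuilt in exact precision, exactly as printed in problem or answer, starting from the weights for 1000 lb of glass.
Target masses of each oxide per 1000 lb fused product:
  MgO: 28.40% × 1000 = 284.0 lb
  TiO2: 2.250% × 1000 = 22.50 lb
  Na2O: 6.728% × 1000 = 67.28 lb
  K2O: 2.305% × 1000 = 23.05 lb
  ZrO2: 8.152% × 1000 = 81.52 lb
  SiO2: 52.16% × 1000 = 521.6 lb
Mass-balance tally per oxide with the batch weights as given, versus the basis set out (oxide sums agree with the targets given rounding of the digits):
  MgO: 758.4·0.3148 + 95.27·0.4751 = 284.0 lb (target 284.0 lb)
  TiO2: 22.72·0.9901 = 22.50 lb (target 22.50 lb)
  Na2O: 114.3·0.5886 = 67.28 lb (target 67.28 lb)
  K2O: 33.83·0.6813 = 23.05 lb (target 23.05 lb)
  ZrO2: 121.6·0.6704 = 81.52 lb (target 81.52 lb)
  SiO2: 758.4·0.6351 + 121.6·0.3286 = 521.6 lb (target 521.6 lb)
Consistency of the glass mass: whole batch net of LOI = 1000 lb (targets for the oxides total 1000 lb; stated basis 1000 lb — deltas are rounding alone).
Adding the batch up: Σ batch = 1146 lb; LOI removed, Σ of batch·LOI: 146.2 lb; as yield: glass ÷ batch → 87.25%.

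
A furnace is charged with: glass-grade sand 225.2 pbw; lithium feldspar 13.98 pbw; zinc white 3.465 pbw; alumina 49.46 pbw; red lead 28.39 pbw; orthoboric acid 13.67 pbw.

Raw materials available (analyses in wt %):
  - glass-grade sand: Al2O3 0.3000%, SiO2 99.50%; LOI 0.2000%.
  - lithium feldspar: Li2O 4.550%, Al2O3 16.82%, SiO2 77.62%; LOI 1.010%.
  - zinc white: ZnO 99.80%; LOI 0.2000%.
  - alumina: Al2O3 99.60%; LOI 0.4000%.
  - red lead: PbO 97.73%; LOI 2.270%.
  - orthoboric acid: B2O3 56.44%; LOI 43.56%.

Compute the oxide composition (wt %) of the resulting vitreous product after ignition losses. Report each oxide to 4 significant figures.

Intermediates are displayed, rounded to four significant figures, alongside each step; the whole derivation runs at full precision through the solve. Every reported value takes a single rounding; derived quantities (LOI, yield, totals, the six compositions, glass mass) are carried in full float precision from the weighed amounts at 326.8 pbw of glass, as quoted within the question or the answer.
Oxide-by-oxide delivered mass:
  PbO: 28.39·0.9773 = 27.75 pbw
  Li2O: 13.98·0.04550 = 0.6361 pbw
  Al2O3: 225.2·0.003000 + 13.98·0.1682 + 49.46·0.9960 = 52.29 pbw
  B2O3: 13.67·0.5644 = 7.715 pbw
  SiO2: 225.2·0.9950 + 13.98·0.7762 = 234.9 pbw
  ZnO: 3.465·0.9980 = 3.458 pbw
LOI: 225.2·0.002000 + 13.98·0.01010 + 3.465·0.002000 + 49.46·0.004000 + 28.39·0.02270 + 13.67·0.4356 = 7.395 pbw
batch − LOI leaves glass = 334.2 − 7.395 = 326.8 pbw (matching Σ of the oxides)
oxide / glass × 100 gives the wt %

Glass mass = 326.8 pbw (batch 334.2 − LOI 7.395).
Composition: PbO 8.491%, Li2O 0.1947%, Al2O3 16.00%, B2O3 2.361%, SiO2 71.89%, ZnO 1.058%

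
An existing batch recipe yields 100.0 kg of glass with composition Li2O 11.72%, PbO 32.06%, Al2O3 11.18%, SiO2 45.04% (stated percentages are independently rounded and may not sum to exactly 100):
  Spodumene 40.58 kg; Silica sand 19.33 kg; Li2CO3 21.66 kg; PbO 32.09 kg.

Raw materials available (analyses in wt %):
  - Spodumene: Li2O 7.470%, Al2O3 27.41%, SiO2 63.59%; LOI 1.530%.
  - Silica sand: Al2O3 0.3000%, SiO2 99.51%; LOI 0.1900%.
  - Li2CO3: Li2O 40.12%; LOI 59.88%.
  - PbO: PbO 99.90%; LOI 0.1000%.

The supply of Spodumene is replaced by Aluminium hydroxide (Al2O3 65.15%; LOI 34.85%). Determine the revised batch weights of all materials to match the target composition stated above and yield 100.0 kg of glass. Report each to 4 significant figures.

Rounding to four significant figures governs each mid-chain value as printed. All internal work keeps full float precision at every stage. Each reported number sees exactly one rounding; the derived quantities (net glass mass, totals, four oxide percentages, ignition loss, the yield) are rebuilt using the weight values per 100.0 kg of glass at exact precision exactly as shown in the problem or answer text.
Oxide-by-oxide targets in 100.0 kg glass:
  Li2O: 11.72% × 100.0 = 11.72 kg
  PbO: 32.06% × 100.0 = 32.06 kg
  Al2O3: 11.18% × 100.0 = 11.18 kg
  SiO2: 45.04% × 100.0 = 45.04 kg
Oxide-by-oxide audit per the reported batch figures, per the basis as stated (each sum matches its target mass inside rounding margins):
  Li2O: 29.21·0.4012 = 11.72 kg (target 11.72 kg)
  PbO: 32.09·0.9990 = 32.06 kg (target 32.06 kg)
  Al2O3: 16.95·0.6515 + 45.26·0.003000 = 11.18 kg (target 11.18 kg)
  SiO2: 45.26·0.9951 = 45.04 kg (target 45.04 kg)
Glass mass check: net batch after ignition = 99.99 kg (the targets, summed, come to 100.0 kg; with the basis standing at 100.0 kg — deltas are rounding alone).
Batch total: Σ batch = 123.5 kg; loss to ignition Σ batch·LOI = 23.52 kg; yield, glass over the total, = 80.96%.

Revised batch per 100.0 kg glass:
  Aluminium hydroxide: 16.95 kg
  Silica sand: 45.26 kg
  Li2CO3: 29.21 kg
  PbO: 32.09 kg
Total batch = 123.5 kg; LOI loss = 23.52 kg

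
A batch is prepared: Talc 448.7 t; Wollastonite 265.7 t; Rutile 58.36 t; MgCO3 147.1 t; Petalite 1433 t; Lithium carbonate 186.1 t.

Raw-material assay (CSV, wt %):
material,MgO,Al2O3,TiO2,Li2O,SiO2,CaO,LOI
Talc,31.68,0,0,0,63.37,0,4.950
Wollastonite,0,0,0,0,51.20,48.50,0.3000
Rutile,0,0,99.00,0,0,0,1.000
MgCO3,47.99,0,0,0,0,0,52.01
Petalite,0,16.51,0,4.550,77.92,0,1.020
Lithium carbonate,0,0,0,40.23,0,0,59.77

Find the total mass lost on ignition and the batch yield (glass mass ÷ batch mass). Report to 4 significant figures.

Every computation keeps full precision throughout — mid-chain values are printed rounded off to 4 significant digits on the page; a single rounding yields every reported number. Derived quantities (the yield, LOI, glass mass, the totals, the six compositions) are recomputed from the batch weights per 2313 t of glass at full float precision, as quoted within the question or the answer.
Each material's LOI contribution:
  Talc: 448.7 × 0.04950 = 22.21 t
  Wollastonite: 265.7 × 0.003000 = 0.7971 t
  Rutile: 58.36 × 0.01000 = 0.5836 t
  MgCO3: 147.1 × 0.5201 = 76.51 t
  Petalite: 1433 × 0.01020 = 14.62 t
  Lithium carbonate: 186.1 × 0.5977 = 111.2 t
Total LOI = 225.9 t
Glass = batch − LOI = 2539 − 225.9 = 2313 t

LOI loss = 225.9 t; glass = 2313 t; yield = 91.10%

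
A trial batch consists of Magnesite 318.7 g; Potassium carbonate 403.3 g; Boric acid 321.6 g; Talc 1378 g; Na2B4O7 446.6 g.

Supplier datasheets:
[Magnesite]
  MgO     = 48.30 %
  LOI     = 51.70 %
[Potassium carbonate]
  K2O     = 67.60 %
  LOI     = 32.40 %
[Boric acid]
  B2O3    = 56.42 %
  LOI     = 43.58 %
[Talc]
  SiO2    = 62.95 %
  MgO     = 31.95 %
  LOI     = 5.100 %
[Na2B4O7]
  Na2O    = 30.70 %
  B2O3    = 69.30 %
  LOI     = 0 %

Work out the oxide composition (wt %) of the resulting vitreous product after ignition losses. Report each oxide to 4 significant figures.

Glass mass = 2362 g (batch 2868 − LOI 505.9).
Composition: SiO2 36.72%, Na2O 5.804%, B2O3 20.78%, K2O 11.54%, MgO 25.15%

Each numeric step carries full float precision all the way through; intermediates are shown (rounded to four significant figures) between the steps — every reported number takes exactly one rounding. The derived quantities (yield, net glass mass, the totals, five oxide percentages, ignition loss) are rebuilt from the weighed amounts per 2362 g of glass at exact precision exactly as shown in either problem or answer.
Per-oxide mass from batch:
  SiO2: 1378·0.6295 = 867.5 g
  Na2O: 446.6·0.3070 = 137.1 g
  B2O3: 321.6·0.5642 + 446.6·0.6930 = 490.9 g
  K2O: 403.3·0.6760 = 272.6 g
  MgO: 318.7·0.4830 + 1378·0.3195 = 594.2 g
LOI: 318.7·0.5170 + 403.3·0.3240 + 321.6·0.4358 + 1378·0.05100 = 505.9 g
Resulting glass, batch − LOI: 2868 − 505.9 = 2362 g (= Σ oxide masses)
wt % = oxide mass / glass mass × 100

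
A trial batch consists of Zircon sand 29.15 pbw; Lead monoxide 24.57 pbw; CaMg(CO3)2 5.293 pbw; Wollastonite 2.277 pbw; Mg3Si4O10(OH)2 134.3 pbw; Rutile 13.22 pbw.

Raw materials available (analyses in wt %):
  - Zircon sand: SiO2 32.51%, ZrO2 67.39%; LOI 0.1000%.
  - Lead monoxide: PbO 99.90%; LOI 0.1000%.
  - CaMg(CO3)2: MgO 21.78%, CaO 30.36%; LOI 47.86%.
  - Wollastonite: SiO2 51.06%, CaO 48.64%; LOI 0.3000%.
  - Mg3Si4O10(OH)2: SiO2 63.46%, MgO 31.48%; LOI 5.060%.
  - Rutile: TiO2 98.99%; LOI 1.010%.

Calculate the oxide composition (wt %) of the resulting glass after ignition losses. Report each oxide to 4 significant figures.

The whole derivation carries full float precision in all steps. Intermediates are printed, rounded to 4 significant digits, as written. Exactly one rounding goes into each reported number — the derived quantities are recomputed from the weighed amounts on 199.3 pbw of glass in full float precision (glass mass, the six compositions, the yield, totals, LOI) as given in either problem or answer.
What the batch supplies per oxide:
  TiO2: 13.22·0.9899 = 13.09 pbw
  PbO: 24.57·0.9990 = 24.55 pbw
  SiO2: 29.15·0.3251 + 2.277·0.5106 + 134.3·0.6346 = 95.87 pbw
  MgO: 5.293·0.2178 + 134.3·0.3148 = 43.43 pbw
  ZrO2: 29.15·0.6739 = 19.64 pbw
  CaO: 5.293·0.3036 + 2.277·0.4864 = 2.714 pbw
LOI: 29.15·0.001000 + 24.57·0.001000 + 5.293·0.4786 + 2.277·0.003000 + 134.3·0.05060 + 13.22·0.01010 = 9.523 pbw
batch − LOI leaves glass = 208.8 − 9.523 = 199.3 pbw (= the summed oxide contributions)
percent share: oxide ÷ glass, ×100

Glass mass = 199.3 pbw (batch 208.8 − LOI 9.523).
Composition: TiO2 6.567%, PbO 12.32%, SiO2 48.10%, MgO 21.79%, ZrO2 9.857%, CaO 1.362%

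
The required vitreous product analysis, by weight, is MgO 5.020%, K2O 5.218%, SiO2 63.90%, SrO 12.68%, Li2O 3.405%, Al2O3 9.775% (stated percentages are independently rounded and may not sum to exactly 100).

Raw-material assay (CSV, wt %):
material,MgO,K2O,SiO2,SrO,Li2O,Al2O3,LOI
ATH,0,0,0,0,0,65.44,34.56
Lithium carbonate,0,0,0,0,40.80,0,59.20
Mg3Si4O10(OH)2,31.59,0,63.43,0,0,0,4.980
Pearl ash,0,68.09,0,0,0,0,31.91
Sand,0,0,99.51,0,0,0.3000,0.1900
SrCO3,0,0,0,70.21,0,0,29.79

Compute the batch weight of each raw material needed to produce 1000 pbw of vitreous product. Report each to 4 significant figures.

Working values are displayed rounded to four significant figures alongside each step — all arithmetic maintains full precision in all steps. Every reported value receives exactly one rounding. The derived quantities are carried from the weighed amounts per 1000 pbw of glass at full float precision (totals, glass mass, ignition loss, the yield, six oxide percentages) as quoted within problem or answer.
Target masses of each oxide per 1000 pbw vitreous product:
  MgO: 5.020% × 1000 = 50.20 pbw
  K2O: 5.218% × 1000 = 52.18 pbw
  SiO2: 63.90% × 1000 = 639.0 pbw
  SrO: 12.68% × 1000 = 126.8 pbw
  Li2O: 3.405% × 1000 = 34.05 pbw
  Al2O3: 9.775% × 1000 = 97.75 pbw
Balance tally, oxide-wise, per the reported batch figures, for the quoted basis mass (sums match the target masses net of answer rounding effects):
  MgO: 158.9·0.3159 = 50.20 pbw (target 50.20 pbw)
  K2O: 76.63·0.6809 = 52.18 pbw (target 52.18 pbw)
  SiO2: 158.9·0.6343 + 540.9·0.9951 = 639.0 pbw (target 639.0 pbw)
  SrO: 180.6·0.7021 = 126.8 pbw (target 126.8 pbw)
  Li2O: 83.46·0.4080 = 34.05 pbw (target 34.05 pbw)
  Al2O3: 146.9·0.6544 + 540.9·0.003000 = 97.75 pbw (target 97.75 pbw)
Auditing the glass mass value: whole batch net of LOI = 1000 pbw (the Σ of target masses is 1000 pbw; the stated basis being 1000 pbw — deltas are rounding alone).
Batch total: Σ batch = 1187 pbw; the LOI term Σ batch·LOI equals 187.4 pbw; yield = glass ÷ total batch = 84.22%.

Batch per 1000 pbw vitreous product:
  ATH: 146.9 pbw
  Lithium carbonate: 83.46 pbw
  Mg3Si4O10(OH)2: 158.9 pbw
  Pearl ash: 76.63 pbw
  Sand: 540.9 pbw
  SrCO3: 180.6 pbw
Total batch = 1187 pbw; LOI loss = 187.4 pbw; yield = 84.22%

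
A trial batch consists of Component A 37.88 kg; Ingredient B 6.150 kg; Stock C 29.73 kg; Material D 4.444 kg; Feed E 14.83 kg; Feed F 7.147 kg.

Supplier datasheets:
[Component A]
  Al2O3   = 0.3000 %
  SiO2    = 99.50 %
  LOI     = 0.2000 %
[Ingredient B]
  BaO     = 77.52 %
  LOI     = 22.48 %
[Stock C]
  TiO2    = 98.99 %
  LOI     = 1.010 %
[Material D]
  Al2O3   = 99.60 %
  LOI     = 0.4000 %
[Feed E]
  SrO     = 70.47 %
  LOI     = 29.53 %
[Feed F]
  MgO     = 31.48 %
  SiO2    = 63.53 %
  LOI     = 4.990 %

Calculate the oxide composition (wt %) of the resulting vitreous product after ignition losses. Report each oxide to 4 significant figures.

Full precision is carried all the way through; working values appear, rounded to 4 significant digits, between the steps; a single rounding finalizes each reported number — all derived quantities, which include net glass mass, the yield, the six compositions, LOI, totals, are computed at exact precision, as quoted within the problem or the answer, starting from the weights for 93.67 kg of glass.
Per-oxide mass from batch:
  TiO2: 29.73·0.9899 = 29.43 kg
  BaO: 6.150·0.7752 = 4.767 kg
  Al2O3: 37.88·0.003000 + 4.444·0.9960 = 4.540 kg
  MgO: 7.147·0.3148 = 2.250 kg
  SrO: 14.83·0.7047 = 10.45 kg
  SiO2: 37.88·0.9950 + 7.147·0.6353 = 42.23 kg
LOI: 37.88·0.002000 + 6.150·0.2248 + 29.73·0.01010 + 4.444·0.004000 + 14.83·0.2953 + 7.147·0.04990 = 6.512 kg
Net of LOI, the glass mass = 100.2 − 6.512 = 93.67 kg (equal to the oxide-mass sum)
wt % = oxide mass / glass mass × 100

Glass mass = 93.67 kg (batch 100.2 − LOI 6.512).
Composition: TiO2 31.42%, BaO 5.090%, Al2O3 4.847%, MgO 2.402%, SrO 11.16%, SiO2 45.09%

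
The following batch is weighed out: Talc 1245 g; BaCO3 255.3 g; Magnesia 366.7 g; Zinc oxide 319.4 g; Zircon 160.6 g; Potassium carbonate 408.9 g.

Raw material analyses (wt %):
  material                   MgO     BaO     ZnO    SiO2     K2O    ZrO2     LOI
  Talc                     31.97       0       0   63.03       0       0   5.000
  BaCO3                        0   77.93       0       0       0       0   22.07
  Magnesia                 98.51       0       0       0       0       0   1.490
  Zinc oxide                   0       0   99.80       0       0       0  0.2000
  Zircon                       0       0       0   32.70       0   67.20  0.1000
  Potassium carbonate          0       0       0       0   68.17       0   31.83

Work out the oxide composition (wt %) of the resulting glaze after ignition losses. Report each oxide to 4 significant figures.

All arithmetic runs at full float precision end to end. Mid-chain values are shown rounded off to 4 significant figures at each printed step — each reported number is rounded a single time — derived quantities (ignition loss, totals, net glass mass, six oxide percentages, the yield) are carried from the batch weights for 2501 g of glass in full precision, as written in question or answer.
Mass of each oxide from the mix:
  MgO: 1245·0.3197 + 366.7·0.9851 = 759.3 g
  BaO: 255.3·0.7793 = 199.0 g
  ZnO: 319.4·0.9980 = 318.8 g
  SiO2: 1245·0.6303 + 160.6·0.3270 = 837.2 g
  K2O: 408.9·0.6817 = 278.7 g
  ZrO2: 160.6·0.6720 = 107.9 g
LOI: 1245·0.05000 + 255.3·0.2207 + 366.7·0.01490 + 319.4·0.002000 + 160.6·0.001000 + 408.9·0.3183 = 255.0 g
batch − LOI leaves glass = 2756 − 255.0 = 2501 g (the oxide masses sum to this)
each wt % is 100 × oxide ÷ glass

Glass mass = 2501 g (batch 2756 − LOI 255.0).
Composition: MgO 30.36%, BaO 7.955%, ZnO 12.75%, SiO2 33.48%, K2O 11.15%, ZrO2 4.315%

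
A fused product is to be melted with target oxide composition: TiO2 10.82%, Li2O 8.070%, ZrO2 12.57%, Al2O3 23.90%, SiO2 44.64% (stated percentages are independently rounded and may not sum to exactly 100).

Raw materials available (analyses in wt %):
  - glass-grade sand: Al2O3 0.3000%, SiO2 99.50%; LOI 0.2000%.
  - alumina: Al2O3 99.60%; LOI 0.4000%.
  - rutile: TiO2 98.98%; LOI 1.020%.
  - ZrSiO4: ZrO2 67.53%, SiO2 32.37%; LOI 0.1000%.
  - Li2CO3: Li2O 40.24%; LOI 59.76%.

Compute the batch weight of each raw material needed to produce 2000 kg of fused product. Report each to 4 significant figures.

Batch per 2000 kg fused product:
  glass-grade sand: 776.2 kg
  alumina: 477.6 kg
  rutile: 218.6 kg
  ZrSiO4: 372.3 kg
  Li2CO3: 401.1 kg
Total batch = 2246 kg; LOI loss = 245.8 kg; yield = 89.06%

In-progress results are printed rounded to four significant figures on the page — the whole derivation runs at full float precision through the solve; exactly one rounding lands on each reported result — all derived quantities (net glass mass, yield, the totals, LOI, five oxide percentages) are carried in full float precision from the batch weights for 2000 kg of glass, as written in either problem or answer.
Target masses of each oxide per 2000 kg fused product:
  TiO2: 10.82% × 2000 = 216.4 kg
  Li2O: 8.070% × 2000 = 161.4 kg
  ZrO2: 12.57% × 2000 = 251.4 kg
  Al2O3: 23.90% × 2000 = 478.0 kg
  SiO2: 44.64% × 2000 = 892.8 kg
Checking each oxide sum on the weights just shown, per the basis as stated (summed amounts equal target values once rounding is allowed for):
  TiO2: 218.6·0.9898 = 216.4 kg (target 216.4 kg)
  Li2O: 401.1·0.4024 = 161.4 kg (target 161.4 kg)
  ZrO2: 372.3·0.6753 = 251.4 kg (target 251.4 kg)
  Al2O3: 776.2·0.003000 + 477.6·0.9960 = 478.0 kg (target 478.0 kg)
  SiO2: 776.2·0.9950 + 372.3·0.3237 = 892.8 kg (target 892.8 kg)
Consistency of the glass mass: total charge less LOI = 2000 kg (per-oxide target masses sum to 2000 kg; basis as stated: 2000 kg — rounding explains the deltas).
Adding the batch up: Σ batch = 2246 kg; ignition loss, Σ(batch × LOI) = 245.8 kg; the yield ratio, glass ÷ batch: 89.06%.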